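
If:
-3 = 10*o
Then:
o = -3/10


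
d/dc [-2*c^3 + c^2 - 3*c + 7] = -6*c^2 + 2*c - 3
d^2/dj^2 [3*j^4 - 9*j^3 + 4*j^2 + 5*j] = 36*j^2 - 54*j + 8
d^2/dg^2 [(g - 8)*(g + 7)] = 2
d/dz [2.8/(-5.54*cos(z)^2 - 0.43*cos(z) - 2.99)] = -(31.024*cos(z) + 1.204)*sin(z)/(5.54*cos(z)^2 + 0.43*cos(z) + 2.99)^2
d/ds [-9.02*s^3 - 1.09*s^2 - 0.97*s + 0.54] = -27.06*s^2 - 2.18*s - 0.97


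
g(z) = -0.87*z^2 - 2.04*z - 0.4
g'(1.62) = -4.86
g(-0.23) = 0.02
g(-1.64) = 0.61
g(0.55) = -1.79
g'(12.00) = -22.92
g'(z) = -1.74*z - 2.04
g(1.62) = -5.99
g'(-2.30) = 1.96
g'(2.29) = -6.02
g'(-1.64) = 0.81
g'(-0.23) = -1.64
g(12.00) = -150.16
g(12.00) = -150.16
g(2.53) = -11.13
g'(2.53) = -6.44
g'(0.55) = -3.00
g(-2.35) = -0.41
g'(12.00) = -22.92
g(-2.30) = -0.31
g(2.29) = -9.63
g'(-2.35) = 2.05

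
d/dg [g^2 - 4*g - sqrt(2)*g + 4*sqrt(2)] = 2*g - 4 - sqrt(2)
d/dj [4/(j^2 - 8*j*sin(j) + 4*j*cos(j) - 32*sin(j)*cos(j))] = 8*(2*j*sin(j) + 4*j*cos(j) - j + 4*sin(j) - 2*cos(j) + 16*cos(2*j))/((j - 8*sin(j))^2*(j + 4*cos(j))^2)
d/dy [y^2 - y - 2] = 2*y - 1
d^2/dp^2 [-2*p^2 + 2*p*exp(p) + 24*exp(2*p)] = 2*p*exp(p) + 96*exp(2*p) + 4*exp(p) - 4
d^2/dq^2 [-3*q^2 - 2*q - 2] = -6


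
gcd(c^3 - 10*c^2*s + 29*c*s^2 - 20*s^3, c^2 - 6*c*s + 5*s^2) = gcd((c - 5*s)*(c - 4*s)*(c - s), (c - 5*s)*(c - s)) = c^2 - 6*c*s + 5*s^2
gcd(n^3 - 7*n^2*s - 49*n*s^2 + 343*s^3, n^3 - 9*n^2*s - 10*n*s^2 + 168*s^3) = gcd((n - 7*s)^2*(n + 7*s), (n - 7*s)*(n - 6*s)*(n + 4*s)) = -n + 7*s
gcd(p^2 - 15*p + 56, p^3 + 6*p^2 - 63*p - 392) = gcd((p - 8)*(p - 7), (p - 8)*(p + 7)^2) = p - 8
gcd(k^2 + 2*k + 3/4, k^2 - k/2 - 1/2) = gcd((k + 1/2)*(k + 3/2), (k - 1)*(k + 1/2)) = k + 1/2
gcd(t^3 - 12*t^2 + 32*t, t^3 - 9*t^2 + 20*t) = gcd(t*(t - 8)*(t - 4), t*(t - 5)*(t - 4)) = t^2 - 4*t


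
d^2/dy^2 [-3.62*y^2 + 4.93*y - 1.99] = -7.24000000000000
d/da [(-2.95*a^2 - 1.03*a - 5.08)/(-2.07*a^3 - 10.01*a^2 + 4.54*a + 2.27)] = (-6.1065*a^4 - 4.2642*a^3 - 55.2501*a^2 - 115.0946*a + 20.7251)/(4.2849*a^6 + 41.4414*a^5 + 81.4045*a^4 - 100.2886*a^3 - 24.8338*a^2 + 20.6116*a + 5.1529)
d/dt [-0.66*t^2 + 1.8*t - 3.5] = 1.8 - 1.32*t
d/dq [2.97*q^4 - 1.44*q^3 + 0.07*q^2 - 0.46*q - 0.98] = 11.88*q^3 - 4.32*q^2 + 0.14*q - 0.46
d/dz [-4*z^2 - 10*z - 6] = -8*z - 10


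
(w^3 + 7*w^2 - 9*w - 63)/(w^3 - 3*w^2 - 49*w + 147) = (w + 3)/(w - 7)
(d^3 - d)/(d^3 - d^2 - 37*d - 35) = d*(d - 1)/(d^2 - 2*d - 35)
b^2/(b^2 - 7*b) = b/(b - 7)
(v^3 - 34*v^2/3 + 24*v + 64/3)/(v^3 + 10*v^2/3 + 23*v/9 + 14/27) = 9*(v^2 - 12*v + 32)/(9*v^2 + 24*v + 7)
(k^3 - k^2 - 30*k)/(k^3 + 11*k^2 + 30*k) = (k - 6)/(k + 6)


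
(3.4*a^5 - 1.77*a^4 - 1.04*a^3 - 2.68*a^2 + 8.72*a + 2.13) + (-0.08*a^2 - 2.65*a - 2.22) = 3.4*a^5 - 1.77*a^4 - 1.04*a^3 - 2.76*a^2 + 6.07*a - 0.0900000000000003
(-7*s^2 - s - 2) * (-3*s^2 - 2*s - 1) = 21*s^4 + 17*s^3 + 15*s^2 + 5*s + 2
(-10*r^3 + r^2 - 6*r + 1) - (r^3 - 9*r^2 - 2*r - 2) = -11*r^3 + 10*r^2 - 4*r + 3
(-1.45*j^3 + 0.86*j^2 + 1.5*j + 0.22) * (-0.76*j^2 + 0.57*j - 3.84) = 1.102*j^5 - 1.4801*j^4 + 4.9182*j^3 - 2.6146*j^2 - 5.6346*j - 0.8448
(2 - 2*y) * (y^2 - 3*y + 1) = -2*y^3 + 8*y^2 - 8*y + 2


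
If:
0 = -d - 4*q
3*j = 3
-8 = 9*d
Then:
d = -8/9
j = 1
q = 2/9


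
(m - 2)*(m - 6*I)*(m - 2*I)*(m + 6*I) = m^4 - 2*m^3 - 2*I*m^3 + 36*m^2 + 4*I*m^2 - 72*m - 72*I*m + 144*I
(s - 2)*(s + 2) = s^2 - 4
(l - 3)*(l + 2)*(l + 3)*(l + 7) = l^4 + 9*l^3 + 5*l^2 - 81*l - 126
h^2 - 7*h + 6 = (h - 6)*(h - 1)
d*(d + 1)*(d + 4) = d^3 + 5*d^2 + 4*d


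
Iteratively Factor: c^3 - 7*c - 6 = (c + 2)*(c^2 - 2*c - 3) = (c + 1)*(c + 2)*(c - 3)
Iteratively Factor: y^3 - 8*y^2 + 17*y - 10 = (y - 1)*(y^2 - 7*y + 10) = (y - 2)*(y - 1)*(y - 5)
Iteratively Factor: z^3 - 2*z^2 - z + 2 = (z - 2)*(z^2 - 1) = (z - 2)*(z + 1)*(z - 1)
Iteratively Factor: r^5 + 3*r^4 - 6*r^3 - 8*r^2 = (r + 1)*(r^4 + 2*r^3 - 8*r^2) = r*(r + 1)*(r^3 + 2*r^2 - 8*r) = r*(r - 2)*(r + 1)*(r^2 + 4*r) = r*(r - 2)*(r + 1)*(r + 4)*(r)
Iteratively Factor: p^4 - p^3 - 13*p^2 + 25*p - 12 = (p - 3)*(p^3 + 2*p^2 - 7*p + 4) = (p - 3)*(p + 4)*(p^2 - 2*p + 1) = (p - 3)*(p - 1)*(p + 4)*(p - 1)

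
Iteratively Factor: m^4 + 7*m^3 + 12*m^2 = (m + 3)*(m^3 + 4*m^2) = m*(m + 3)*(m^2 + 4*m) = m^2*(m + 3)*(m + 4)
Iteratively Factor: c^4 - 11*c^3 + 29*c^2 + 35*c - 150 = (c - 3)*(c^3 - 8*c^2 + 5*c + 50) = (c - 5)*(c - 3)*(c^2 - 3*c - 10) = (c - 5)^2*(c - 3)*(c + 2)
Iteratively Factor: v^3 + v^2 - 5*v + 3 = (v - 1)*(v^2 + 2*v - 3) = (v - 1)*(v + 3)*(v - 1)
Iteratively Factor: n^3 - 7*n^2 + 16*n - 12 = (n - 2)*(n^2 - 5*n + 6) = (n - 3)*(n - 2)*(n - 2)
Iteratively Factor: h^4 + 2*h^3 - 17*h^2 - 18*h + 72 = (h - 2)*(h^3 + 4*h^2 - 9*h - 36) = (h - 2)*(h + 4)*(h^2 - 9) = (h - 2)*(h + 3)*(h + 4)*(h - 3)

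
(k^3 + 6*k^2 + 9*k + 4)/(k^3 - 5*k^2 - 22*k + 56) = (k^2 + 2*k + 1)/(k^2 - 9*k + 14)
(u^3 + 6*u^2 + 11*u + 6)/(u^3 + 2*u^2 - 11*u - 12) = (u^2 + 5*u + 6)/(u^2 + u - 12)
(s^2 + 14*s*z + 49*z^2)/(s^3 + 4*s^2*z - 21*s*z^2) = (-s - 7*z)/(s*(-s + 3*z))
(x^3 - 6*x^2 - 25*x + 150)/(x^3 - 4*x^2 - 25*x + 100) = (x - 6)/(x - 4)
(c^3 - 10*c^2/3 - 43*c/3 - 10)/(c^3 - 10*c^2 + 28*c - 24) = (3*c^2 + 8*c + 5)/(3*(c^2 - 4*c + 4))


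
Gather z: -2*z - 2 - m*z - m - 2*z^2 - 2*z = -m - 2*z^2 + z*(-m - 4) - 2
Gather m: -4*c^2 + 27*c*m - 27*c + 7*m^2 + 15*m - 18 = -4*c^2 - 27*c + 7*m^2 + m*(27*c + 15) - 18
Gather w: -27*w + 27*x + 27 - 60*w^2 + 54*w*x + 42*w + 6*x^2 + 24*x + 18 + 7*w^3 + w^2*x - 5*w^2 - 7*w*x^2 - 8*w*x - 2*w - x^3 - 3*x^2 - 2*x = 7*w^3 + w^2*(x - 65) + w*(-7*x^2 + 46*x + 13) - x^3 + 3*x^2 + 49*x + 45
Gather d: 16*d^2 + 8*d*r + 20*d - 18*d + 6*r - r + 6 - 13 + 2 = 16*d^2 + d*(8*r + 2) + 5*r - 5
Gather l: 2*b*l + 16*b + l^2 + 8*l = 16*b + l^2 + l*(2*b + 8)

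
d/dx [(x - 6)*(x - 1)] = 2*x - 7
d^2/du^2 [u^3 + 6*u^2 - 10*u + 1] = 6*u + 12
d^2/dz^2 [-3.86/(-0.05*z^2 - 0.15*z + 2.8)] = (-0.0193*z^2 - 0.0579*z + 3.86*(0.1*z + 0.15)*(0.2*z + 0.3) + 1.0808)/(0.05*z^2 + 0.15*z - 2.8)^3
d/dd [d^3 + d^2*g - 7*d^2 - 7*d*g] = 3*d^2 + 2*d*g - 14*d - 7*g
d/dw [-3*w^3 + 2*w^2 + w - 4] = -9*w^2 + 4*w + 1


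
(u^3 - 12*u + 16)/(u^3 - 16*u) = (u^2 - 4*u + 4)/(u*(u - 4))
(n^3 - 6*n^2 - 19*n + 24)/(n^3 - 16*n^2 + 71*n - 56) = (n + 3)/(n - 7)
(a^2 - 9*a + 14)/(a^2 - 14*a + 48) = (a^2 - 9*a + 14)/(a^2 - 14*a + 48)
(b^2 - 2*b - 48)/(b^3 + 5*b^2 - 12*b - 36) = (b - 8)/(b^2 - b - 6)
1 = 1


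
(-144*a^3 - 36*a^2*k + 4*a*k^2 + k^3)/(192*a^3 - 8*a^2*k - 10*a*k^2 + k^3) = (-6*a - k)/(8*a - k)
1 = 1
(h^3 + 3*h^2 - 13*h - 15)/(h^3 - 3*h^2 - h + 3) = (h + 5)/(h - 1)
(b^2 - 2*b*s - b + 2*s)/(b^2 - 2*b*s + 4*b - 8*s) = (b - 1)/(b + 4)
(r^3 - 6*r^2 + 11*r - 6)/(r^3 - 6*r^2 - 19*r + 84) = (r^2 - 3*r + 2)/(r^2 - 3*r - 28)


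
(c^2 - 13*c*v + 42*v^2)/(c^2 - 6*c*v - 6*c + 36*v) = (c - 7*v)/(c - 6)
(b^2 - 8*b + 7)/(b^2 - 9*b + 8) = (b - 7)/(b - 8)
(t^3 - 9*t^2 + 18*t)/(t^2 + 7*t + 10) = t*(t^2 - 9*t + 18)/(t^2 + 7*t + 10)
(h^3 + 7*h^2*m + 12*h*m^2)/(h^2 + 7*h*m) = (h^2 + 7*h*m + 12*m^2)/(h + 7*m)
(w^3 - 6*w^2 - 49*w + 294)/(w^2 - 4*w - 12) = (w^2 - 49)/(w + 2)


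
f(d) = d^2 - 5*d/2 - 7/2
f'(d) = 2*d - 5/2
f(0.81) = -4.87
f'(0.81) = -0.88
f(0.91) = -4.95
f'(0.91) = -0.68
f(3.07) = -1.75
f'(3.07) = 3.64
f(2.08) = -4.37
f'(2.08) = 1.66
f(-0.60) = -1.64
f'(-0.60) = -3.70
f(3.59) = 0.41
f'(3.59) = 4.68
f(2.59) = -3.27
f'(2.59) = 2.68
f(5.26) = 11.02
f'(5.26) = 8.02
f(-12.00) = 170.50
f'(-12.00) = -26.50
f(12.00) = 110.50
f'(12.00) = 21.50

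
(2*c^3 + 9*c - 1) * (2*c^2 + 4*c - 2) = 4*c^5 + 8*c^4 + 14*c^3 + 34*c^2 - 22*c + 2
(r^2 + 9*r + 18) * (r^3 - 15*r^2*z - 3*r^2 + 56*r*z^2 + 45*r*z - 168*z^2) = r^5 - 15*r^4*z + 6*r^4 + 56*r^3*z^2 - 90*r^3*z - 9*r^3 + 336*r^2*z^2 + 135*r^2*z - 54*r^2 - 504*r*z^2 + 810*r*z - 3024*z^2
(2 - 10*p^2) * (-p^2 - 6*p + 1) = 10*p^4 + 60*p^3 - 12*p^2 - 12*p + 2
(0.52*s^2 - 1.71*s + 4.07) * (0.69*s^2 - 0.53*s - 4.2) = 0.3588*s^4 - 1.4555*s^3 + 1.5306*s^2 + 5.0249*s - 17.094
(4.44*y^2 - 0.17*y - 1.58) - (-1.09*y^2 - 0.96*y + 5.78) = 5.53*y^2 + 0.79*y - 7.36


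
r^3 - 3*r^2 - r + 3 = (r - 3)*(r - 1)*(r + 1)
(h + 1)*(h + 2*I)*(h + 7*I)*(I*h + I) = I*h^4 - 9*h^3 + 2*I*h^3 - 18*h^2 - 13*I*h^2 - 9*h - 28*I*h - 14*I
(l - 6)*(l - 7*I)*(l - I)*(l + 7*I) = l^4 - 6*l^3 - I*l^3 + 49*l^2 + 6*I*l^2 - 294*l - 49*I*l + 294*I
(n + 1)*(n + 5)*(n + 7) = n^3 + 13*n^2 + 47*n + 35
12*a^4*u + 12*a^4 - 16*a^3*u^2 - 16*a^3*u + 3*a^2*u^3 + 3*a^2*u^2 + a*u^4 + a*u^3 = (-2*a + u)*(-a + u)*(6*a + u)*(a*u + a)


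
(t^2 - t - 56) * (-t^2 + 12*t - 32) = -t^4 + 13*t^3 + 12*t^2 - 640*t + 1792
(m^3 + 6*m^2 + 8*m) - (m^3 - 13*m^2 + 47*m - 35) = 19*m^2 - 39*m + 35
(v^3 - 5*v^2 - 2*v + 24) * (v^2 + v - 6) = v^5 - 4*v^4 - 13*v^3 + 52*v^2 + 36*v - 144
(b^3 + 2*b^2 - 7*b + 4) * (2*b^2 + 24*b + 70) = 2*b^5 + 28*b^4 + 104*b^3 - 20*b^2 - 394*b + 280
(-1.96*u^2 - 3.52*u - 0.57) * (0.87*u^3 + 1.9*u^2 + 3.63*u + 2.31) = -1.7052*u^5 - 6.7864*u^4 - 14.2987*u^3 - 18.3882*u^2 - 10.2003*u - 1.3167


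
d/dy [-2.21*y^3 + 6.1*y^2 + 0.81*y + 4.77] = -6.63*y^2 + 12.2*y + 0.81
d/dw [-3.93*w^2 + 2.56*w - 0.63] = 2.56 - 7.86*w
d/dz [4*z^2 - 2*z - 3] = 8*z - 2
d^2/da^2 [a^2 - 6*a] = 2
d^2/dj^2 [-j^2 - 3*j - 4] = -2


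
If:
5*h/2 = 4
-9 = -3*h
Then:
No Solution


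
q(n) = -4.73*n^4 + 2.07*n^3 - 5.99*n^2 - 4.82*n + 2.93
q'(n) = -18.92*n^3 + 6.21*n^2 - 11.98*n - 4.82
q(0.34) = 0.62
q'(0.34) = -8.92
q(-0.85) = -1.04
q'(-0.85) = 21.47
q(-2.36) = -192.99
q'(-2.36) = 306.73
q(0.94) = -8.87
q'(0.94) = -26.31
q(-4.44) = -2113.14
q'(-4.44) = 1826.83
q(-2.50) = -239.57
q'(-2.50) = 359.57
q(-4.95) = -3210.81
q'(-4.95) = 2501.40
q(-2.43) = -215.35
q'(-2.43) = 332.44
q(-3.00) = -475.54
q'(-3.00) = 597.85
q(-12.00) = -102460.03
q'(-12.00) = 33726.94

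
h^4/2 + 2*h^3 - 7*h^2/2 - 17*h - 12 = (h/2 + 1/2)*(h - 3)*(h + 2)*(h + 4)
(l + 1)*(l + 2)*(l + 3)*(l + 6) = l^4 + 12*l^3 + 47*l^2 + 72*l + 36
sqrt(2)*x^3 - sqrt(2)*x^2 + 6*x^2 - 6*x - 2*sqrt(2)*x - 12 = (x - 2)*(x + 3*sqrt(2))*(sqrt(2)*x + sqrt(2))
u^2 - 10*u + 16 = (u - 8)*(u - 2)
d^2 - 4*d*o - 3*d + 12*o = (d - 3)*(d - 4*o)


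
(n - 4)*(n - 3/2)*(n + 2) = n^3 - 7*n^2/2 - 5*n + 12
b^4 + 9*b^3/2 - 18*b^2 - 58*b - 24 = (b - 4)*(b + 1/2)*(b + 2)*(b + 6)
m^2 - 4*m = m*(m - 4)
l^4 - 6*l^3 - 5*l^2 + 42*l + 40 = (l - 5)*(l - 4)*(l + 1)*(l + 2)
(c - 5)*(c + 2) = c^2 - 3*c - 10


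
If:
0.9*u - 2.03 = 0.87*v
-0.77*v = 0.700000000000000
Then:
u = 1.38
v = -0.91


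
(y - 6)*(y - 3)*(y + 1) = y^3 - 8*y^2 + 9*y + 18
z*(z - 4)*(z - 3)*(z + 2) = z^4 - 5*z^3 - 2*z^2 + 24*z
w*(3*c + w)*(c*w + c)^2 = 3*c^3*w^3 + 6*c^3*w^2 + 3*c^3*w + c^2*w^4 + 2*c^2*w^3 + c^2*w^2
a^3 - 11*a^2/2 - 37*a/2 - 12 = (a - 8)*(a + 1)*(a + 3/2)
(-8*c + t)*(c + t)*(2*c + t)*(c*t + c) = -16*c^4*t - 16*c^4 - 22*c^3*t^2 - 22*c^3*t - 5*c^2*t^3 - 5*c^2*t^2 + c*t^4 + c*t^3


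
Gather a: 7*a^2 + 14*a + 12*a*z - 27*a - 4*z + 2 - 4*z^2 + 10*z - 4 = 7*a^2 + a*(12*z - 13) - 4*z^2 + 6*z - 2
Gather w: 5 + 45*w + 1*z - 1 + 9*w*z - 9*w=w*(9*z + 36) + z + 4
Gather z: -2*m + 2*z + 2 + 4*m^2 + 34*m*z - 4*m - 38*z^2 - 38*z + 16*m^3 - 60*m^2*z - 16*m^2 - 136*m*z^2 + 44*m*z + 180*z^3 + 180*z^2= 16*m^3 - 12*m^2 - 6*m + 180*z^3 + z^2*(142 - 136*m) + z*(-60*m^2 + 78*m - 36) + 2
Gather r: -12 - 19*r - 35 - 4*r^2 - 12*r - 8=-4*r^2 - 31*r - 55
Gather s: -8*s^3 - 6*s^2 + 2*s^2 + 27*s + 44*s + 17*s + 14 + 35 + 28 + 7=-8*s^3 - 4*s^2 + 88*s + 84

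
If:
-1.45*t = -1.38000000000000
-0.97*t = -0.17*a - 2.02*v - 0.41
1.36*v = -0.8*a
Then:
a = -0.50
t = 0.95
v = 0.30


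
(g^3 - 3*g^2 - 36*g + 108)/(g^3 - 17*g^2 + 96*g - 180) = (g^2 + 3*g - 18)/(g^2 - 11*g + 30)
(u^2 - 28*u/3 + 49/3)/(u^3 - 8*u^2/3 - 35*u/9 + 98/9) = 3*(u - 7)/(3*u^2 - u - 14)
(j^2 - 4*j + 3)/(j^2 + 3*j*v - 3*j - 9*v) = (j - 1)/(j + 3*v)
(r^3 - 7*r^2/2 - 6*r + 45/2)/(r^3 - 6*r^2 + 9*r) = (r + 5/2)/r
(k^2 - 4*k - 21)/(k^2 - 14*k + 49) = (k + 3)/(k - 7)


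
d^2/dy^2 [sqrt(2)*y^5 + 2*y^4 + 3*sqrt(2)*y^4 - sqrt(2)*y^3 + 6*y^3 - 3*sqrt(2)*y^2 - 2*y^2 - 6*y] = 20*sqrt(2)*y^3 + 24*y^2 + 36*sqrt(2)*y^2 - 6*sqrt(2)*y + 36*y - 6*sqrt(2) - 4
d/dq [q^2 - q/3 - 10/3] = 2*q - 1/3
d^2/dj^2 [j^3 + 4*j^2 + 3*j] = 6*j + 8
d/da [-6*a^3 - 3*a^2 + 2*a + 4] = -18*a^2 - 6*a + 2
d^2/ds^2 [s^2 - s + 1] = 2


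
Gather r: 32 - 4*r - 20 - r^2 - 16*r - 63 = -r^2 - 20*r - 51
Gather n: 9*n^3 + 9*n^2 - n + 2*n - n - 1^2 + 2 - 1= 9*n^3 + 9*n^2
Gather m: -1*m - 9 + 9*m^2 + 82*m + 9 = 9*m^2 + 81*m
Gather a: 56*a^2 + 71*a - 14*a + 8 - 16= 56*a^2 + 57*a - 8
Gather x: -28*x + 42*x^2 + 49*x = 42*x^2 + 21*x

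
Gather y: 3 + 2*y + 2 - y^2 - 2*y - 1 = 4 - y^2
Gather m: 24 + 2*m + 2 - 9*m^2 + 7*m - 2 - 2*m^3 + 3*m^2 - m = -2*m^3 - 6*m^2 + 8*m + 24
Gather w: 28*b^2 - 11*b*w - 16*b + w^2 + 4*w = 28*b^2 - 16*b + w^2 + w*(4 - 11*b)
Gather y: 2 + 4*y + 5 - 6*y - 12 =-2*y - 5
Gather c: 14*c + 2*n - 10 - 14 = 14*c + 2*n - 24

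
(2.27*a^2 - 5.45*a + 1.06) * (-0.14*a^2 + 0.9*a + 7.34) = -0.3178*a^4 + 2.806*a^3 + 11.6084*a^2 - 39.049*a + 7.7804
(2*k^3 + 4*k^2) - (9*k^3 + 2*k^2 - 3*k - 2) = -7*k^3 + 2*k^2 + 3*k + 2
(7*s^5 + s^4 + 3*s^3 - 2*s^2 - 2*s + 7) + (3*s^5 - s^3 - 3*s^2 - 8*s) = 10*s^5 + s^4 + 2*s^3 - 5*s^2 - 10*s + 7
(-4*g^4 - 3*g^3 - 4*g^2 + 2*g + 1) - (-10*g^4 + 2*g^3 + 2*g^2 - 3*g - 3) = 6*g^4 - 5*g^3 - 6*g^2 + 5*g + 4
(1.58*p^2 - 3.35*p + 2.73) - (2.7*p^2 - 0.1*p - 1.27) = -1.12*p^2 - 3.25*p + 4.0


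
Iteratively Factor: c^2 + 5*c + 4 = (c + 1)*(c + 4)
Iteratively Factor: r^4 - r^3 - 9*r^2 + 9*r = (r - 1)*(r^3 - 9*r) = (r - 1)*(r + 3)*(r^2 - 3*r) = (r - 3)*(r - 1)*(r + 3)*(r)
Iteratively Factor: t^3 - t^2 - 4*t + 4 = (t - 1)*(t^2 - 4) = (t - 1)*(t + 2)*(t - 2)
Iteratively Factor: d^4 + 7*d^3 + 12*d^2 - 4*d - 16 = (d + 4)*(d^3 + 3*d^2 - 4) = (d + 2)*(d + 4)*(d^2 + d - 2) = (d + 2)^2*(d + 4)*(d - 1)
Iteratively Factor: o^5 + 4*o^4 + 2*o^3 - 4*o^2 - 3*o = (o)*(o^4 + 4*o^3 + 2*o^2 - 4*o - 3) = o*(o + 1)*(o^3 + 3*o^2 - o - 3) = o*(o + 1)*(o + 3)*(o^2 - 1) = o*(o + 1)^2*(o + 3)*(o - 1)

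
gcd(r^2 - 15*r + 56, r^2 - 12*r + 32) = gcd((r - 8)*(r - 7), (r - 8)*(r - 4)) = r - 8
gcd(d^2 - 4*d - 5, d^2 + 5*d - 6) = 1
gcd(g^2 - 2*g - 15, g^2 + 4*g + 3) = g + 3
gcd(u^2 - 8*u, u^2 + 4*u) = u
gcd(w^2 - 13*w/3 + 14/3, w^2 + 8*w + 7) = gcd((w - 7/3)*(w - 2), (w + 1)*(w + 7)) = 1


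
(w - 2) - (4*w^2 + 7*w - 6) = -4*w^2 - 6*w + 4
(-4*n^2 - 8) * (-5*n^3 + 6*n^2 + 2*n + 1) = 20*n^5 - 24*n^4 + 32*n^3 - 52*n^2 - 16*n - 8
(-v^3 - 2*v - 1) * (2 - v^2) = v^5 + v^2 - 4*v - 2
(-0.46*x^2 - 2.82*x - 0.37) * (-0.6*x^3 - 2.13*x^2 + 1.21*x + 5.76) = 0.276*x^5 + 2.6718*x^4 + 5.672*x^3 - 5.2737*x^2 - 16.6909*x - 2.1312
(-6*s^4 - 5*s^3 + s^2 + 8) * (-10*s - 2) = 60*s^5 + 62*s^4 - 2*s^2 - 80*s - 16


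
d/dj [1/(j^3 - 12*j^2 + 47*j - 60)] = (-3*j^2 + 24*j - 47)/(j^3 - 12*j^2 + 47*j - 60)^2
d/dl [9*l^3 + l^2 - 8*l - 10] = 27*l^2 + 2*l - 8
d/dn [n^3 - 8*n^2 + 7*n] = 3*n^2 - 16*n + 7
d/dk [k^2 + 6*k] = 2*k + 6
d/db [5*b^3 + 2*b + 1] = 15*b^2 + 2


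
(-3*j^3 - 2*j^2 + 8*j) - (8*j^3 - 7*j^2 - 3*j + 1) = -11*j^3 + 5*j^2 + 11*j - 1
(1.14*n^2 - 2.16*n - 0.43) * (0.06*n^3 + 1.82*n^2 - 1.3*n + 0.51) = 0.0684*n^5 + 1.9452*n^4 - 5.439*n^3 + 2.6068*n^2 - 0.5426*n - 0.2193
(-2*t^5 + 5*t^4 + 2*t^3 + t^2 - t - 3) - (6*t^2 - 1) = -2*t^5 + 5*t^4 + 2*t^3 - 5*t^2 - t - 2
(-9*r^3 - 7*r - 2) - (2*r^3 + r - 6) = -11*r^3 - 8*r + 4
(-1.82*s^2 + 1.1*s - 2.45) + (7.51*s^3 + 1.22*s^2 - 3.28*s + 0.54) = 7.51*s^3 - 0.6*s^2 - 2.18*s - 1.91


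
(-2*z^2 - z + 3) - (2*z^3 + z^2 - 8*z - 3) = -2*z^3 - 3*z^2 + 7*z + 6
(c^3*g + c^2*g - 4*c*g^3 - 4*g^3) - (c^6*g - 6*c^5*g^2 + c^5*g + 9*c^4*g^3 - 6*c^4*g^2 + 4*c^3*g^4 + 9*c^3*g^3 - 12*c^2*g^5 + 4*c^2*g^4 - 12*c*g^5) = -c^6*g + 6*c^5*g^2 - c^5*g - 9*c^4*g^3 + 6*c^4*g^2 - 4*c^3*g^4 - 9*c^3*g^3 + c^3*g + 12*c^2*g^5 - 4*c^2*g^4 + c^2*g + 12*c*g^5 - 4*c*g^3 - 4*g^3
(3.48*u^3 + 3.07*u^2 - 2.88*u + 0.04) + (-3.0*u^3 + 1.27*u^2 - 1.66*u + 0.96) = 0.48*u^3 + 4.34*u^2 - 4.54*u + 1.0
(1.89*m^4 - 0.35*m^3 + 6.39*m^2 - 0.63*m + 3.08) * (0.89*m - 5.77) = 1.6821*m^5 - 11.2168*m^4 + 7.7066*m^3 - 37.431*m^2 + 6.3763*m - 17.7716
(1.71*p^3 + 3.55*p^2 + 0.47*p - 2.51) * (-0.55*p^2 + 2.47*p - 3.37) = -0.9405*p^5 + 2.2712*p^4 + 2.7473*p^3 - 9.4221*p^2 - 7.7836*p + 8.4587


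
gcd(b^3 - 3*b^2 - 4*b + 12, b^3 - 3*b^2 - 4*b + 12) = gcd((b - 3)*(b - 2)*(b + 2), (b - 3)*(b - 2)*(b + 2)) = b^3 - 3*b^2 - 4*b + 12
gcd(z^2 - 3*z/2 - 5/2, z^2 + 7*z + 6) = z + 1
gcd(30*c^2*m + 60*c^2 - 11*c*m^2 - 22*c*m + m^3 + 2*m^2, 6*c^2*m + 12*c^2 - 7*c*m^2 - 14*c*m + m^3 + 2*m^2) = 6*c*m + 12*c - m^2 - 2*m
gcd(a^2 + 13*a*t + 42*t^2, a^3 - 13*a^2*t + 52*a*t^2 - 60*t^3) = 1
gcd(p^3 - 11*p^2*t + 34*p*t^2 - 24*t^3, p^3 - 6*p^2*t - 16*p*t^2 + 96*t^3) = p^2 - 10*p*t + 24*t^2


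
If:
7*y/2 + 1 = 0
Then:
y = -2/7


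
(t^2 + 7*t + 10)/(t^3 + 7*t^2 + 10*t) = 1/t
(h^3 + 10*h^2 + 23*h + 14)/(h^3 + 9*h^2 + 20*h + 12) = (h + 7)/(h + 6)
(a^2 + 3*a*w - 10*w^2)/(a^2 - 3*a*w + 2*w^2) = (-a - 5*w)/(-a + w)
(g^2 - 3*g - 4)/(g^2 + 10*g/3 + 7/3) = 3*(g - 4)/(3*g + 7)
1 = 1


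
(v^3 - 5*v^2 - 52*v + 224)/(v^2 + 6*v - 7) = (v^2 - 12*v + 32)/(v - 1)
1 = 1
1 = 1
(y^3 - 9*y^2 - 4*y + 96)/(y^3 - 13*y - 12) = (y - 8)/(y + 1)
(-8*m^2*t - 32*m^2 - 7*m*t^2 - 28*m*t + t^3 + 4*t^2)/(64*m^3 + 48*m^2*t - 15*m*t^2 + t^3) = (t + 4)/(-8*m + t)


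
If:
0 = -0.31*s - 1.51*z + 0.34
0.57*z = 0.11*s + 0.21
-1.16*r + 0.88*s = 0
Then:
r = -0.27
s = -0.36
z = 0.30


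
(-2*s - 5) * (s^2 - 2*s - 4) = -2*s^3 - s^2 + 18*s + 20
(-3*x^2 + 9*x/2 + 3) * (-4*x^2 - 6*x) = 12*x^4 - 39*x^2 - 18*x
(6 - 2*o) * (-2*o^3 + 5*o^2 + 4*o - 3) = 4*o^4 - 22*o^3 + 22*o^2 + 30*o - 18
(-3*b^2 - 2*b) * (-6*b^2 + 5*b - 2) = 18*b^4 - 3*b^3 - 4*b^2 + 4*b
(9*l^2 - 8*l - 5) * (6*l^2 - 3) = 54*l^4 - 48*l^3 - 57*l^2 + 24*l + 15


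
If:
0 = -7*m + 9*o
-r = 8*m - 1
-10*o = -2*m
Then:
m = 0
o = 0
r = 1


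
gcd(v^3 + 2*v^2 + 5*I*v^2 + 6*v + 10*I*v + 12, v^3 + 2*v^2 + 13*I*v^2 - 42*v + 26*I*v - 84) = v^2 + v*(2 + 6*I) + 12*I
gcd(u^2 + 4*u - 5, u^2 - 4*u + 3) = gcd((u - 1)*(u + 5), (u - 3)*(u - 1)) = u - 1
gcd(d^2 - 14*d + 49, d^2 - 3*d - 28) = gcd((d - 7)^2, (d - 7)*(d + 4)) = d - 7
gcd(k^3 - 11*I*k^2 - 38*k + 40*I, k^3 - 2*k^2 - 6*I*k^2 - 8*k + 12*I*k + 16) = k^2 - 6*I*k - 8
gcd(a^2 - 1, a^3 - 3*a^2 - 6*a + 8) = a - 1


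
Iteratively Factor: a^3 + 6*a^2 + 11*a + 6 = (a + 3)*(a^2 + 3*a + 2) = (a + 2)*(a + 3)*(a + 1)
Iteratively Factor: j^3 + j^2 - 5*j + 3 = (j - 1)*(j^2 + 2*j - 3) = (j - 1)*(j + 3)*(j - 1)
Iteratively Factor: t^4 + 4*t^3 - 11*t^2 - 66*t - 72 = (t - 4)*(t^3 + 8*t^2 + 21*t + 18) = (t - 4)*(t + 3)*(t^2 + 5*t + 6) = (t - 4)*(t + 2)*(t + 3)*(t + 3)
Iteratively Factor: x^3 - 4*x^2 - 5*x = (x + 1)*(x^2 - 5*x) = x*(x + 1)*(x - 5)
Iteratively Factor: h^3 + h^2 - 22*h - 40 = (h + 4)*(h^2 - 3*h - 10) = (h - 5)*(h + 4)*(h + 2)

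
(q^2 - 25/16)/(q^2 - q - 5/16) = (4*q + 5)/(4*q + 1)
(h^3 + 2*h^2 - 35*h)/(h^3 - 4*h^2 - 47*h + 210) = h/(h - 6)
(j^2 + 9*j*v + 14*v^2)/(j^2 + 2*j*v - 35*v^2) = (-j - 2*v)/(-j + 5*v)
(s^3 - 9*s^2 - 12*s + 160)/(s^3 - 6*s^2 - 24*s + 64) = (s - 5)/(s - 2)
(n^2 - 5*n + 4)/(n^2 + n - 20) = (n - 1)/(n + 5)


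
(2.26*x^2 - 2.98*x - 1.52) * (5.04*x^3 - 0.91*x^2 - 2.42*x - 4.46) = 11.3904*x^5 - 17.0758*x^4 - 10.4182*x^3 - 1.4848*x^2 + 16.9692*x + 6.7792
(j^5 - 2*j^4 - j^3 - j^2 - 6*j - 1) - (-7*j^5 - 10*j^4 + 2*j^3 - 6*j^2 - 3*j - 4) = 8*j^5 + 8*j^4 - 3*j^3 + 5*j^2 - 3*j + 3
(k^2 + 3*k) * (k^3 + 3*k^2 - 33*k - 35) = k^5 + 6*k^4 - 24*k^3 - 134*k^2 - 105*k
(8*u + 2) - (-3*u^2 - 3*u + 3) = 3*u^2 + 11*u - 1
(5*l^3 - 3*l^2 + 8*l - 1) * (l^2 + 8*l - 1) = 5*l^5 + 37*l^4 - 21*l^3 + 66*l^2 - 16*l + 1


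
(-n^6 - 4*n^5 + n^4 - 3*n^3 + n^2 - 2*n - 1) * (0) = 0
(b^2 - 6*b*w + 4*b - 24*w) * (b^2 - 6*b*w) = b^4 - 12*b^3*w + 4*b^3 + 36*b^2*w^2 - 48*b^2*w + 144*b*w^2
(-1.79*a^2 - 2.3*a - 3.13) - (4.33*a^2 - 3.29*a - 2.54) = -6.12*a^2 + 0.99*a - 0.59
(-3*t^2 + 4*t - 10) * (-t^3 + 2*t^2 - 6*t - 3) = 3*t^5 - 10*t^4 + 36*t^3 - 35*t^2 + 48*t + 30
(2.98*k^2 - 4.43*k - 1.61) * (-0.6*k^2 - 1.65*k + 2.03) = -1.788*k^4 - 2.259*k^3 + 14.3249*k^2 - 6.3364*k - 3.2683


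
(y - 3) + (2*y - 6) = 3*y - 9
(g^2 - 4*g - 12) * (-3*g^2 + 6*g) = -3*g^4 + 18*g^3 + 12*g^2 - 72*g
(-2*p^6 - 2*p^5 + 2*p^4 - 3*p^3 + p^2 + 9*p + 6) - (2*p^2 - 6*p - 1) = -2*p^6 - 2*p^5 + 2*p^4 - 3*p^3 - p^2 + 15*p + 7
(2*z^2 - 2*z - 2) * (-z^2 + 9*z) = -2*z^4 + 20*z^3 - 16*z^2 - 18*z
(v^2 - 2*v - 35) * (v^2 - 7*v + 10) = v^4 - 9*v^3 - 11*v^2 + 225*v - 350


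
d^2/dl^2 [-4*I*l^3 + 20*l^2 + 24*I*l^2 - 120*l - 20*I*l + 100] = -24*I*l + 40 + 48*I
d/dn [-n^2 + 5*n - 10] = 5 - 2*n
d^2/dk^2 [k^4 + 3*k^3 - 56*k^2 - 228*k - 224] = 12*k^2 + 18*k - 112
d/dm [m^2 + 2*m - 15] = 2*m + 2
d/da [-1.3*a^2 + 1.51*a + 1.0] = 1.51 - 2.6*a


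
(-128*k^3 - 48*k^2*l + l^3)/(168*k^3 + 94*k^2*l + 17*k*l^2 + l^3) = (-32*k^2 - 4*k*l + l^2)/(42*k^2 + 13*k*l + l^2)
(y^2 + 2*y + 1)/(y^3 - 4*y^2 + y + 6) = (y + 1)/(y^2 - 5*y + 6)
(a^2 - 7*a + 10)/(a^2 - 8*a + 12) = (a - 5)/(a - 6)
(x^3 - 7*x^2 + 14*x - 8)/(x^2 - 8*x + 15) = (x^3 - 7*x^2 + 14*x - 8)/(x^2 - 8*x + 15)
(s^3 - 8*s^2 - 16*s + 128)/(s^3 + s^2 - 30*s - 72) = (s^2 - 12*s + 32)/(s^2 - 3*s - 18)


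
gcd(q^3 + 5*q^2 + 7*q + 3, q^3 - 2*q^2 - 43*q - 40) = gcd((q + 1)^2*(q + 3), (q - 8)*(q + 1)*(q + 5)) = q + 1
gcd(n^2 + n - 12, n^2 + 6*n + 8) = n + 4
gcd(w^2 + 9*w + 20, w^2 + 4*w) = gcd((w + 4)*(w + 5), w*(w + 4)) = w + 4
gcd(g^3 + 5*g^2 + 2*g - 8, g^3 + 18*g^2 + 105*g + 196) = g + 4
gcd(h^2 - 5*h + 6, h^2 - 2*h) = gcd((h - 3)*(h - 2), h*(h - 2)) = h - 2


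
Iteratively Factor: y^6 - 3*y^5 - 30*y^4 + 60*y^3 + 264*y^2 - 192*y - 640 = (y - 5)*(y^5 + 2*y^4 - 20*y^3 - 40*y^2 + 64*y + 128) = (y - 5)*(y - 4)*(y^4 + 6*y^3 + 4*y^2 - 24*y - 32) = (y - 5)*(y - 4)*(y + 2)*(y^3 + 4*y^2 - 4*y - 16) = (y - 5)*(y - 4)*(y - 2)*(y + 2)*(y^2 + 6*y + 8) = (y - 5)*(y - 4)*(y - 2)*(y + 2)*(y + 4)*(y + 2)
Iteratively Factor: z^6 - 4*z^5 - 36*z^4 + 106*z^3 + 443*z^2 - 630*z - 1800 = (z - 5)*(z^5 + z^4 - 31*z^3 - 49*z^2 + 198*z + 360) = (z - 5)*(z - 3)*(z^4 + 4*z^3 - 19*z^2 - 106*z - 120) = (z - 5)*(z - 3)*(z + 4)*(z^3 - 19*z - 30) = (z - 5)*(z - 3)*(z + 3)*(z + 4)*(z^2 - 3*z - 10) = (z - 5)*(z - 3)*(z + 2)*(z + 3)*(z + 4)*(z - 5)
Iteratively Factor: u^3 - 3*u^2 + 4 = (u + 1)*(u^2 - 4*u + 4) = (u - 2)*(u + 1)*(u - 2)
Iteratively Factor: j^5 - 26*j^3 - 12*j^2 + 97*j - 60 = (j - 5)*(j^4 + 5*j^3 - j^2 - 17*j + 12) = (j - 5)*(j - 1)*(j^3 + 6*j^2 + 5*j - 12) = (j - 5)*(j - 1)*(j + 4)*(j^2 + 2*j - 3) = (j - 5)*(j - 1)*(j + 3)*(j + 4)*(j - 1)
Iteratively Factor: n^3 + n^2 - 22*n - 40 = (n + 4)*(n^2 - 3*n - 10) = (n - 5)*(n + 4)*(n + 2)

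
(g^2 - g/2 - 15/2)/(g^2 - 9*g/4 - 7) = 2*(-2*g^2 + g + 15)/(-4*g^2 + 9*g + 28)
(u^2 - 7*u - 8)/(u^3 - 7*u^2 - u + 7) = (u - 8)/(u^2 - 8*u + 7)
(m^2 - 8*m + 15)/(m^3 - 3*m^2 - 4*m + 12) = (m - 5)/(m^2 - 4)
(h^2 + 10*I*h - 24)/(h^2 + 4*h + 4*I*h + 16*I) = (h + 6*I)/(h + 4)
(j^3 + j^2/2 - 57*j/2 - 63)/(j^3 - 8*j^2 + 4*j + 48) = (2*j^2 + 13*j + 21)/(2*(j^2 - 2*j - 8))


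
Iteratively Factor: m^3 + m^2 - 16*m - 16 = (m + 4)*(m^2 - 3*m - 4) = (m + 1)*(m + 4)*(m - 4)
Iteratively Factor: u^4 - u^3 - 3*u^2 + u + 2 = (u + 1)*(u^3 - 2*u^2 - u + 2) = (u + 1)^2*(u^2 - 3*u + 2) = (u - 1)*(u + 1)^2*(u - 2)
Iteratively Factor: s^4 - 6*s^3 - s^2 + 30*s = (s - 5)*(s^3 - s^2 - 6*s) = (s - 5)*(s - 3)*(s^2 + 2*s) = s*(s - 5)*(s - 3)*(s + 2)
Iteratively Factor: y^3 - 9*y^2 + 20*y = (y - 5)*(y^2 - 4*y) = (y - 5)*(y - 4)*(y)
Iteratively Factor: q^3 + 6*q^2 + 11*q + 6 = (q + 3)*(q^2 + 3*q + 2) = (q + 2)*(q + 3)*(q + 1)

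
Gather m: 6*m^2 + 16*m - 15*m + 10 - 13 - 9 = 6*m^2 + m - 12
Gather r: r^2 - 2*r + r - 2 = r^2 - r - 2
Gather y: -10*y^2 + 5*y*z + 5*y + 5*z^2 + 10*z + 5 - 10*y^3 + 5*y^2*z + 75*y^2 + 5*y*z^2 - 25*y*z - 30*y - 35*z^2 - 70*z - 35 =-10*y^3 + y^2*(5*z + 65) + y*(5*z^2 - 20*z - 25) - 30*z^2 - 60*z - 30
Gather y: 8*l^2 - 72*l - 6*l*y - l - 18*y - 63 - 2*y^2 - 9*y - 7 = 8*l^2 - 73*l - 2*y^2 + y*(-6*l - 27) - 70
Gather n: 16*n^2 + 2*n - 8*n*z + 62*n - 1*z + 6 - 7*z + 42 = 16*n^2 + n*(64 - 8*z) - 8*z + 48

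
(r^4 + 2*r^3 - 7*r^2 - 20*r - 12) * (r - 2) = r^5 - 11*r^3 - 6*r^2 + 28*r + 24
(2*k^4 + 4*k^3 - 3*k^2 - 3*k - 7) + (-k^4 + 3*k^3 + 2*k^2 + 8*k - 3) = k^4 + 7*k^3 - k^2 + 5*k - 10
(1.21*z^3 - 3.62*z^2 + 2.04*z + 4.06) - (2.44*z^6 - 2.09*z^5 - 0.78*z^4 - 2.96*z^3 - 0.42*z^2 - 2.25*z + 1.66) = -2.44*z^6 + 2.09*z^5 + 0.78*z^4 + 4.17*z^3 - 3.2*z^2 + 4.29*z + 2.4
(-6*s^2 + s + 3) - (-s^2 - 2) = -5*s^2 + s + 5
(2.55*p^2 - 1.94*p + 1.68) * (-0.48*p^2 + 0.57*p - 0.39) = -1.224*p^4 + 2.3847*p^3 - 2.9067*p^2 + 1.7142*p - 0.6552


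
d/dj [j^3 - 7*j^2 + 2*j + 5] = 3*j^2 - 14*j + 2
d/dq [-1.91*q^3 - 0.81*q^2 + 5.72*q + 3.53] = -5.73*q^2 - 1.62*q + 5.72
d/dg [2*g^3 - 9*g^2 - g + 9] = 6*g^2 - 18*g - 1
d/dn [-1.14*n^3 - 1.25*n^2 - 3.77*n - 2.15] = -3.42*n^2 - 2.5*n - 3.77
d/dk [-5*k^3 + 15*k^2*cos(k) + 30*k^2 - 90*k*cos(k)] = -15*k^2*sin(k) - 15*k^2 + 90*k*sin(k) + 30*k*cos(k) + 60*k - 90*cos(k)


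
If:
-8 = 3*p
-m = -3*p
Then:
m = -8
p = -8/3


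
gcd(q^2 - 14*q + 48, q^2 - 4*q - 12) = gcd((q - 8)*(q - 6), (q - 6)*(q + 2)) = q - 6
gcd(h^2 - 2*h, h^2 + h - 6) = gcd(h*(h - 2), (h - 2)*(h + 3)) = h - 2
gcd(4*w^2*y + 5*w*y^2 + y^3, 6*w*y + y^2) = y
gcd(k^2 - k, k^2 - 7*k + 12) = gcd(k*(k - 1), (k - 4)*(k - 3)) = 1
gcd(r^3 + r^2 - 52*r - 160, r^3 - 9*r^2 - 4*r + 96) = r - 8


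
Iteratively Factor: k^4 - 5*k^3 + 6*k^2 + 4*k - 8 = (k - 2)*(k^3 - 3*k^2 + 4) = (k - 2)^2*(k^2 - k - 2) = (k - 2)^2*(k + 1)*(k - 2)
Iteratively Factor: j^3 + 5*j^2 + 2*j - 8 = (j + 2)*(j^2 + 3*j - 4) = (j + 2)*(j + 4)*(j - 1)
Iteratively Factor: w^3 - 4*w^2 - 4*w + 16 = (w - 4)*(w^2 - 4) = (w - 4)*(w + 2)*(w - 2)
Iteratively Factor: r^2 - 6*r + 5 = (r - 1)*(r - 5)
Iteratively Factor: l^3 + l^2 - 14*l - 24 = (l - 4)*(l^2 + 5*l + 6) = (l - 4)*(l + 2)*(l + 3)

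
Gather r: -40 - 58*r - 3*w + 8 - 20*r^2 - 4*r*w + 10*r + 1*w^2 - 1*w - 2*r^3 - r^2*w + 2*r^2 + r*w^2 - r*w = -2*r^3 + r^2*(-w - 18) + r*(w^2 - 5*w - 48) + w^2 - 4*w - 32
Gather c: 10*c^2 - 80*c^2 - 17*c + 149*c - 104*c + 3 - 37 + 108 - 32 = -70*c^2 + 28*c + 42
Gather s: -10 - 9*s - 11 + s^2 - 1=s^2 - 9*s - 22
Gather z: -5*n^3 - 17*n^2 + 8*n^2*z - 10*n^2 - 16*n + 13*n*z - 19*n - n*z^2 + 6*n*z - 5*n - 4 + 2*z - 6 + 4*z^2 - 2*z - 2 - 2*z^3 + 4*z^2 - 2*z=-5*n^3 - 27*n^2 - 40*n - 2*z^3 + z^2*(8 - n) + z*(8*n^2 + 19*n - 2) - 12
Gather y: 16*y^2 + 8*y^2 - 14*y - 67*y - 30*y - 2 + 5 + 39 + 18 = 24*y^2 - 111*y + 60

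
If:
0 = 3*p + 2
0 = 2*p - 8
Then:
No Solution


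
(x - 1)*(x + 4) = x^2 + 3*x - 4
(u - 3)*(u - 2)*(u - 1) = u^3 - 6*u^2 + 11*u - 6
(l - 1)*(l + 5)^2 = l^3 + 9*l^2 + 15*l - 25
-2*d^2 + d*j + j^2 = (-d + j)*(2*d + j)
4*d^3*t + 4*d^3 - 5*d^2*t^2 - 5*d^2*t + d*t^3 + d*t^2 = (-4*d + t)*(-d + t)*(d*t + d)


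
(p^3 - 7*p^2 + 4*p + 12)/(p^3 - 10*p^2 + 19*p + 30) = (p - 2)/(p - 5)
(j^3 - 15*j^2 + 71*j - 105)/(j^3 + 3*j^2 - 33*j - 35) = (j^2 - 10*j + 21)/(j^2 + 8*j + 7)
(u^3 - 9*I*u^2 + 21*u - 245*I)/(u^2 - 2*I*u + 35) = u - 7*I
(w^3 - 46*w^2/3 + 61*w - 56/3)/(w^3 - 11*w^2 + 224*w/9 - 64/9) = 3*(w - 7)/(3*w - 8)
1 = 1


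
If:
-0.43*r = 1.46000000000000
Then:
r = -3.40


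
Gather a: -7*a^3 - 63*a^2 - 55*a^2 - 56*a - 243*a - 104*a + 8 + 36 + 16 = -7*a^3 - 118*a^2 - 403*a + 60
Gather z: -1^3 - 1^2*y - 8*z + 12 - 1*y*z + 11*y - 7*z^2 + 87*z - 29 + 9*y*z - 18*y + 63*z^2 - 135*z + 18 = -8*y + 56*z^2 + z*(8*y - 56)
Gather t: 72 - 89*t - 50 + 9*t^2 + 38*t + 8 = 9*t^2 - 51*t + 30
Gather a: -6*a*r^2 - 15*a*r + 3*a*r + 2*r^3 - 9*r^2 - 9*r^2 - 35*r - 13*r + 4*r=a*(-6*r^2 - 12*r) + 2*r^3 - 18*r^2 - 44*r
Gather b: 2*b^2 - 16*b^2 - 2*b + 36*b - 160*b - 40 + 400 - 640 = -14*b^2 - 126*b - 280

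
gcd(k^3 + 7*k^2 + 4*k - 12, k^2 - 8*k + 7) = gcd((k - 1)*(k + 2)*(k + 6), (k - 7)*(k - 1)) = k - 1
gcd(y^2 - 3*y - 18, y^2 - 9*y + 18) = y - 6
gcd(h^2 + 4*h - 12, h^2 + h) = 1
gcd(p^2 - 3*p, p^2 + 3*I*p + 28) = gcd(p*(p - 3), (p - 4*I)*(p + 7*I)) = 1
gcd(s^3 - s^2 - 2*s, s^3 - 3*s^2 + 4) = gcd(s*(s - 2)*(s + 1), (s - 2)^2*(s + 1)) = s^2 - s - 2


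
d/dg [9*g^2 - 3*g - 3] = 18*g - 3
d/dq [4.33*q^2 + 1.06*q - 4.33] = 8.66*q + 1.06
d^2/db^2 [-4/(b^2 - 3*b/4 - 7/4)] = 32*(-16*b^2 + 12*b + (8*b - 3)^2 + 28)/(-4*b^2 + 3*b + 7)^3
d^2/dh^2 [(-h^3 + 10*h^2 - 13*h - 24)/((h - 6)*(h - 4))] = 2*(11*h^3 - 72*h^2 - 72*h + 816)/(h^6 - 30*h^5 + 372*h^4 - 2440*h^3 + 8928*h^2 - 17280*h + 13824)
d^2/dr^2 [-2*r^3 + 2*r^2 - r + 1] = 4 - 12*r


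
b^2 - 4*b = b*(b - 4)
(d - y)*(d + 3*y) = d^2 + 2*d*y - 3*y^2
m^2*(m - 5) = m^3 - 5*m^2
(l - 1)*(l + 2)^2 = l^3 + 3*l^2 - 4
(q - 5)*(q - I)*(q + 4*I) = q^3 - 5*q^2 + 3*I*q^2 + 4*q - 15*I*q - 20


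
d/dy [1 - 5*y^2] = -10*y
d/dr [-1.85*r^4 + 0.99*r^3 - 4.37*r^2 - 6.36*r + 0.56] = -7.4*r^3 + 2.97*r^2 - 8.74*r - 6.36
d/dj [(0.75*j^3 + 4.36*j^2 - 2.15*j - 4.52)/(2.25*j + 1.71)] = (3.375*j^3 + 13.6575*j^2 + 14.9112*j + 6.4935)/(5.0625*j^2 + 7.695*j + 2.9241)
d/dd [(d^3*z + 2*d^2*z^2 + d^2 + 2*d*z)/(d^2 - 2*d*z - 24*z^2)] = z*(d^4 - 4*d^3*z - 76*d^2*z^2 - 4*d^2 - 96*d*z^3 - 48*d*z - 48*z^2)/(d^4 - 4*d^3*z - 44*d^2*z^2 + 96*d*z^3 + 576*z^4)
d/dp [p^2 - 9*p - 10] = 2*p - 9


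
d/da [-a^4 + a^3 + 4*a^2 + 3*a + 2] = -4*a^3 + 3*a^2 + 8*a + 3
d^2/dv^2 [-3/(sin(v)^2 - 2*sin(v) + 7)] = 6*(2*sin(v)^4 - 3*sin(v)^3 - 15*sin(v)^2 + 13*sin(v) + 3)/(sin(v)^2 - 2*sin(v) + 7)^3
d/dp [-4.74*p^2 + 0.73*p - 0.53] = 0.73 - 9.48*p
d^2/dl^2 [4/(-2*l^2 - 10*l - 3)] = 16*(2*l^2 + 10*l - 2*(2*l + 5)^2 + 3)/(2*l^2 + 10*l + 3)^3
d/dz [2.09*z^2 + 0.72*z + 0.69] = 4.18*z + 0.72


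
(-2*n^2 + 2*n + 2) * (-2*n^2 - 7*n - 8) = 4*n^4 + 10*n^3 - 2*n^2 - 30*n - 16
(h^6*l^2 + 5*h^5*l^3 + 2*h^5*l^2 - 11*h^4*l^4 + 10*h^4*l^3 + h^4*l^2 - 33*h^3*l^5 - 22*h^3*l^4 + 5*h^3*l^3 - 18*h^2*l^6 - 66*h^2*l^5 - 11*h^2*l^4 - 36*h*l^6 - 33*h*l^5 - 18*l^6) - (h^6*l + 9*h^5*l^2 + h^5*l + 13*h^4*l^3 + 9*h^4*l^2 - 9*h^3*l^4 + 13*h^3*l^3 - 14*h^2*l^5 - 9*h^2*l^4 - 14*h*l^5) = h^6*l^2 - h^6*l + 5*h^5*l^3 - 7*h^5*l^2 - h^5*l - 11*h^4*l^4 - 3*h^4*l^3 - 8*h^4*l^2 - 33*h^3*l^5 - 13*h^3*l^4 - 8*h^3*l^3 - 18*h^2*l^6 - 52*h^2*l^5 - 2*h^2*l^4 - 36*h*l^6 - 19*h*l^5 - 18*l^6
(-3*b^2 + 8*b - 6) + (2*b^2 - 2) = -b^2 + 8*b - 8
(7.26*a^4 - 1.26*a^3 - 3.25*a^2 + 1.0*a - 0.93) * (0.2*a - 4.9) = 1.452*a^5 - 35.826*a^4 + 5.524*a^3 + 16.125*a^2 - 5.086*a + 4.557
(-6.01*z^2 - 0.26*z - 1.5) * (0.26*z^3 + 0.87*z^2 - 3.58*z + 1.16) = -1.5626*z^5 - 5.2963*z^4 + 20.8996*z^3 - 7.3458*z^2 + 5.0684*z - 1.74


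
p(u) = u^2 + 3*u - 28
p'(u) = 2*u + 3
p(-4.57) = -20.83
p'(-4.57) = -6.14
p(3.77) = -2.48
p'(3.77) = 10.54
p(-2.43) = -29.39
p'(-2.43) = -1.86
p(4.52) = 5.99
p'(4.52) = 12.04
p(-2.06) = -29.94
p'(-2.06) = -1.12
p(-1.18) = -30.15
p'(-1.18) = 0.64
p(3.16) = -8.53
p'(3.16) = 9.32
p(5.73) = 22.02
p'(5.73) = 14.46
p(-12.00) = 80.00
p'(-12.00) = -21.00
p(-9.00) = 26.00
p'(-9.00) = -15.00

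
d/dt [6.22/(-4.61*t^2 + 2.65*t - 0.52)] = (57.3484*t - 16.483)/(4.61*t^2 - 2.65*t + 0.52)^2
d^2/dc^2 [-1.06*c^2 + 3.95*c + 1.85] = -2.12000000000000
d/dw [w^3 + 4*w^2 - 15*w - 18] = 3*w^2 + 8*w - 15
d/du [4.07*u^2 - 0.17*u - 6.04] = 8.14*u - 0.17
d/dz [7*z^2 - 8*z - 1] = 14*z - 8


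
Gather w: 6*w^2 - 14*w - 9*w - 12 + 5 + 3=6*w^2 - 23*w - 4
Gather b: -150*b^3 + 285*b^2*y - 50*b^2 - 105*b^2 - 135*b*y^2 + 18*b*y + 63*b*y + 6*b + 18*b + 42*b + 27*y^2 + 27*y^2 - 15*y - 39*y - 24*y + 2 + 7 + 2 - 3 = -150*b^3 + b^2*(285*y - 155) + b*(-135*y^2 + 81*y + 66) + 54*y^2 - 78*y + 8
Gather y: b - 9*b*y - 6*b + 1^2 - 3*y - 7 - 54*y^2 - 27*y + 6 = -5*b - 54*y^2 + y*(-9*b - 30)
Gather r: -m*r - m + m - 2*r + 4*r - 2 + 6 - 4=r*(2 - m)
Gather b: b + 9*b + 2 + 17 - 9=10*b + 10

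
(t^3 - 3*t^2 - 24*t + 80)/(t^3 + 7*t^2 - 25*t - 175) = (t^2 - 8*t + 16)/(t^2 + 2*t - 35)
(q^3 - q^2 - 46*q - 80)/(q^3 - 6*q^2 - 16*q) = (q + 5)/q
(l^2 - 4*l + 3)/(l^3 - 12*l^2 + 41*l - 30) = (l - 3)/(l^2 - 11*l + 30)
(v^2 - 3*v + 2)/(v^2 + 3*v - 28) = (v^2 - 3*v + 2)/(v^2 + 3*v - 28)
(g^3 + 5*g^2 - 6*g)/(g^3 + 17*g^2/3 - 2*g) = 3*(g - 1)/(3*g - 1)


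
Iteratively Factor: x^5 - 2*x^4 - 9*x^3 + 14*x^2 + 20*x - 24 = (x - 1)*(x^4 - x^3 - 10*x^2 + 4*x + 24) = (x - 2)*(x - 1)*(x^3 + x^2 - 8*x - 12) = (x - 3)*(x - 2)*(x - 1)*(x^2 + 4*x + 4) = (x - 3)*(x - 2)*(x - 1)*(x + 2)*(x + 2)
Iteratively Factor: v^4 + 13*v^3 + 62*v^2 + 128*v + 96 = (v + 4)*(v^3 + 9*v^2 + 26*v + 24) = (v + 3)*(v + 4)*(v^2 + 6*v + 8) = (v + 3)*(v + 4)^2*(v + 2)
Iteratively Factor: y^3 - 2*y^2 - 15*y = (y - 5)*(y^2 + 3*y) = (y - 5)*(y + 3)*(y)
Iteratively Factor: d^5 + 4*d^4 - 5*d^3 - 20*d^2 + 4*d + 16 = (d + 4)*(d^4 - 5*d^2 + 4) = (d - 1)*(d + 4)*(d^3 + d^2 - 4*d - 4) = (d - 1)*(d + 2)*(d + 4)*(d^2 - d - 2) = (d - 1)*(d + 1)*(d + 2)*(d + 4)*(d - 2)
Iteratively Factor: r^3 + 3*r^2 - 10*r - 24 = (r - 3)*(r^2 + 6*r + 8) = (r - 3)*(r + 4)*(r + 2)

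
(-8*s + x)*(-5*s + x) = 40*s^2 - 13*s*x + x^2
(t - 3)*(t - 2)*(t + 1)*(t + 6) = t^4 + 2*t^3 - 23*t^2 + 12*t + 36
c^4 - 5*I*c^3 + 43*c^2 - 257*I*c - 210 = (c - 6*I)*(c - 5*I)*(c - I)*(c + 7*I)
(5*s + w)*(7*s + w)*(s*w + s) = 35*s^3*w + 35*s^3 + 12*s^2*w^2 + 12*s^2*w + s*w^3 + s*w^2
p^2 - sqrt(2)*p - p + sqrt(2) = (p - 1)*(p - sqrt(2))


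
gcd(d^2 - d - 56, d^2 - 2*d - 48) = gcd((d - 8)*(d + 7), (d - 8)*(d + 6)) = d - 8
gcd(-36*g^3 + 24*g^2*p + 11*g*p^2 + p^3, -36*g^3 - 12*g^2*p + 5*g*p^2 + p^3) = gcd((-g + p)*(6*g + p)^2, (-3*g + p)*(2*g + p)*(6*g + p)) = 6*g + p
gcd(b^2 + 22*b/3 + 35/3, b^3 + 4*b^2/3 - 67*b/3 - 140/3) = b + 7/3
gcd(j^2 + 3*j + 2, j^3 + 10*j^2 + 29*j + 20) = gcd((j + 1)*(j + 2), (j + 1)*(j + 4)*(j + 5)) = j + 1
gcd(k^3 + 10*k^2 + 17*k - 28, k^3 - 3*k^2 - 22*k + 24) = k^2 + 3*k - 4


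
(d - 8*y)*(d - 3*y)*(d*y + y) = d^3*y - 11*d^2*y^2 + d^2*y + 24*d*y^3 - 11*d*y^2 + 24*y^3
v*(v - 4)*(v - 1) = v^3 - 5*v^2 + 4*v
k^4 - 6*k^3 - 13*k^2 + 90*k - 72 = (k - 6)*(k - 3)*(k - 1)*(k + 4)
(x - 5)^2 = x^2 - 10*x + 25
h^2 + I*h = h*(h + I)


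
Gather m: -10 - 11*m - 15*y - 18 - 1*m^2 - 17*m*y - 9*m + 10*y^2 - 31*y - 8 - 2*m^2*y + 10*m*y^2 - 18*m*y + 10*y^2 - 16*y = m^2*(-2*y - 1) + m*(10*y^2 - 35*y - 20) + 20*y^2 - 62*y - 36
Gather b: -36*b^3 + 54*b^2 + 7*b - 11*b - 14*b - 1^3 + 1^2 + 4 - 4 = -36*b^3 + 54*b^2 - 18*b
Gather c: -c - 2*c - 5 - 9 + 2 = -3*c - 12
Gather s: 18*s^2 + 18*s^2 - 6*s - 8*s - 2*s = 36*s^2 - 16*s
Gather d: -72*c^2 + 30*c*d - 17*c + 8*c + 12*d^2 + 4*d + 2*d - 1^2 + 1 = -72*c^2 - 9*c + 12*d^2 + d*(30*c + 6)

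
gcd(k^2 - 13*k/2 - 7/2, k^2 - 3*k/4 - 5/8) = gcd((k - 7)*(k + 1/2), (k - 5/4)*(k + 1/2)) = k + 1/2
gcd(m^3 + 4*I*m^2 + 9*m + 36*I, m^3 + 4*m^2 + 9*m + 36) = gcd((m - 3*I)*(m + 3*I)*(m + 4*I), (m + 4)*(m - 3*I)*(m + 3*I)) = m^2 + 9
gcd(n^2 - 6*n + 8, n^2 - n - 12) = n - 4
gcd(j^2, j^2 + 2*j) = j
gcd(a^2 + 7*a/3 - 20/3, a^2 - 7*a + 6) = 1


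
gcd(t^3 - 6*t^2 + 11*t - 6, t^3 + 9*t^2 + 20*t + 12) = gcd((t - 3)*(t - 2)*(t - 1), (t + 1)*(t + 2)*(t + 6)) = 1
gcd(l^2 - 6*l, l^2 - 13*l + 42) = l - 6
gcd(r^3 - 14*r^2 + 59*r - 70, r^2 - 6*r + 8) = r - 2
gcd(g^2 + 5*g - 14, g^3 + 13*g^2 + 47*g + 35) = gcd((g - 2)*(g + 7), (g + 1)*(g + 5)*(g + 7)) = g + 7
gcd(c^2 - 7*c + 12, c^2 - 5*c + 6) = c - 3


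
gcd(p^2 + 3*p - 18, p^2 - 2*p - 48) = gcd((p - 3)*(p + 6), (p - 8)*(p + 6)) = p + 6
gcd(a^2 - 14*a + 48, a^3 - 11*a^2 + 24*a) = a - 8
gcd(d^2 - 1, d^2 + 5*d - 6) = d - 1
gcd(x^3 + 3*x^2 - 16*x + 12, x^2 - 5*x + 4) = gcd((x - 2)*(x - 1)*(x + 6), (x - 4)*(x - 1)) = x - 1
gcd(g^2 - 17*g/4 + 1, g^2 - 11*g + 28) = g - 4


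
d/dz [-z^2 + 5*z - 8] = 5 - 2*z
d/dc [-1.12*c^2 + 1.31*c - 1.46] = 1.31 - 2.24*c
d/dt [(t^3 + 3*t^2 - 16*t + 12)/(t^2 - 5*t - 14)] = (t^4 - 10*t^3 - 41*t^2 - 108*t + 284)/(t^4 - 10*t^3 - 3*t^2 + 140*t + 196)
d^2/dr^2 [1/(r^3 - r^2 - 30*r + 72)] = 2*((1 - 3*r)*(r^3 - r^2 - 30*r + 72) + (-3*r^2 + 2*r + 30)^2)/(r^3 - r^2 - 30*r + 72)^3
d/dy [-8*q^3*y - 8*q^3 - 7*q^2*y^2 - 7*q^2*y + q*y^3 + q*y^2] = q*(-8*q^2 - 14*q*y - 7*q + 3*y^2 + 2*y)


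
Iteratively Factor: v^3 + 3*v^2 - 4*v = (v)*(v^2 + 3*v - 4) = v*(v - 1)*(v + 4)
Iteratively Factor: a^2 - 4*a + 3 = (a - 3)*(a - 1)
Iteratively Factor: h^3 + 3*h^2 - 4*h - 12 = (h + 2)*(h^2 + h - 6) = (h + 2)*(h + 3)*(h - 2)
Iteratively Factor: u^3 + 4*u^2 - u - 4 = (u + 1)*(u^2 + 3*u - 4) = (u + 1)*(u + 4)*(u - 1)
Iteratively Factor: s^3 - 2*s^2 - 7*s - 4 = (s + 1)*(s^2 - 3*s - 4) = (s - 4)*(s + 1)*(s + 1)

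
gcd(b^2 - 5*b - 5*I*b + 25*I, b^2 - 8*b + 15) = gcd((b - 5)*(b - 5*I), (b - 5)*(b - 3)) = b - 5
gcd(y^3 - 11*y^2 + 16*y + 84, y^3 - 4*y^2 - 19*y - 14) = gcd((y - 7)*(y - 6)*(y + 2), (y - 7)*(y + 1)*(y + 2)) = y^2 - 5*y - 14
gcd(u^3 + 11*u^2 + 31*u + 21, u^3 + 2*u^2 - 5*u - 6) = u^2 + 4*u + 3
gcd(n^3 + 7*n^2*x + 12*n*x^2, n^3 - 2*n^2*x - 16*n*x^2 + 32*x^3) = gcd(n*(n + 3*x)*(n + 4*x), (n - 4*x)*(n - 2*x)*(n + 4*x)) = n + 4*x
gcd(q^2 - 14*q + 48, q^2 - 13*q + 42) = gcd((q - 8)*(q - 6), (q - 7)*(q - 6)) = q - 6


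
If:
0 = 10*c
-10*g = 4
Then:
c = 0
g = -2/5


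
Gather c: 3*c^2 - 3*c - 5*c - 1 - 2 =3*c^2 - 8*c - 3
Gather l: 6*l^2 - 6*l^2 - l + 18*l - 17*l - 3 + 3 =0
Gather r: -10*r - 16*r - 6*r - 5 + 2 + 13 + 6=16 - 32*r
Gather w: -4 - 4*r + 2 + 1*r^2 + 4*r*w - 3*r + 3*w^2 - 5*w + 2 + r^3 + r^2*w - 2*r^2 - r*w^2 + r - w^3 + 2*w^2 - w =r^3 - r^2 - 6*r - w^3 + w^2*(5 - r) + w*(r^2 + 4*r - 6)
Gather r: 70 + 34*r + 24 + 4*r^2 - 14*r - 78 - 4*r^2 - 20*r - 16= 0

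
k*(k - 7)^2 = k^3 - 14*k^2 + 49*k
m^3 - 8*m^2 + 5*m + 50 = (m - 5)^2*(m + 2)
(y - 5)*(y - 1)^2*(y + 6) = y^4 - y^3 - 31*y^2 + 61*y - 30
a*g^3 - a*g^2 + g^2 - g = g*(g - 1)*(a*g + 1)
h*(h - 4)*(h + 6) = h^3 + 2*h^2 - 24*h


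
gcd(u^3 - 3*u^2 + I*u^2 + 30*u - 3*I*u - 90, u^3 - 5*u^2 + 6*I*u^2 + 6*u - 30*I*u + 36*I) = u^2 + u*(-3 + 6*I) - 18*I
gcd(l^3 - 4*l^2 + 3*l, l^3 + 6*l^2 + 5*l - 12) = l - 1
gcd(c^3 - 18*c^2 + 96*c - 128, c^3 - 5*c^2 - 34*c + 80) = c^2 - 10*c + 16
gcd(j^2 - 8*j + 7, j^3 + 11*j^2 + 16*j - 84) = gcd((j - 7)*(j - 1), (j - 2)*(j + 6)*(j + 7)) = 1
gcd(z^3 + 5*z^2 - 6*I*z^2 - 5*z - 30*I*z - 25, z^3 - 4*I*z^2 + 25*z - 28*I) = z - I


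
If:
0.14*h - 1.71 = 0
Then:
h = 12.21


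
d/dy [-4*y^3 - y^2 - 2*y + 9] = -12*y^2 - 2*y - 2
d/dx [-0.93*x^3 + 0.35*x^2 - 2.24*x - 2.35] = -2.79*x^2 + 0.7*x - 2.24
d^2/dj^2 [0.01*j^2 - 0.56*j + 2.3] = 0.0200000000000000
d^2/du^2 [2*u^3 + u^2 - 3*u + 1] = 12*u + 2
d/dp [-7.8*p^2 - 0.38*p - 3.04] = -15.6*p - 0.38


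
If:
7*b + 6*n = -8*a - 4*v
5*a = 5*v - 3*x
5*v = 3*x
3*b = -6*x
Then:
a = 0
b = -2*x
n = 29*x/15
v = 3*x/5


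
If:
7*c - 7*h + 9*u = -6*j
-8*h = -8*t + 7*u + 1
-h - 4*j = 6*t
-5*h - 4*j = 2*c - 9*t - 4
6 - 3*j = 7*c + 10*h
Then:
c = 14229/24607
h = 3360/24607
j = 4813/24607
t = -11306/73821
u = -34987/73821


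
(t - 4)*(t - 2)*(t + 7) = t^3 + t^2 - 34*t + 56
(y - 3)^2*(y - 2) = y^3 - 8*y^2 + 21*y - 18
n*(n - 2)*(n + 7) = n^3 + 5*n^2 - 14*n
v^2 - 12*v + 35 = (v - 7)*(v - 5)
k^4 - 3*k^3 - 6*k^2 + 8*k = k*(k - 4)*(k - 1)*(k + 2)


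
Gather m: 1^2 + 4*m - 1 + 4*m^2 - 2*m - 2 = 4*m^2 + 2*m - 2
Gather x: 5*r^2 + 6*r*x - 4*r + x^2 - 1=5*r^2 + 6*r*x - 4*r + x^2 - 1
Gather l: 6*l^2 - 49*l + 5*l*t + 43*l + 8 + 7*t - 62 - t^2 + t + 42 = 6*l^2 + l*(5*t - 6) - t^2 + 8*t - 12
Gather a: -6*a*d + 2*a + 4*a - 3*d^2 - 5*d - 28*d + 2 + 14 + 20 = a*(6 - 6*d) - 3*d^2 - 33*d + 36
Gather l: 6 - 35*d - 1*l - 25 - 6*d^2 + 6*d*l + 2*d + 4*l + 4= -6*d^2 - 33*d + l*(6*d + 3) - 15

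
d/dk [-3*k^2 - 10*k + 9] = -6*k - 10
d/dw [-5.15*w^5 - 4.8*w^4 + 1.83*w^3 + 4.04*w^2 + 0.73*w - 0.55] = -25.75*w^4 - 19.2*w^3 + 5.49*w^2 + 8.08*w + 0.73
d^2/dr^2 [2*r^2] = 4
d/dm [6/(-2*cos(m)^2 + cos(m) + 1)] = 6*(1 - 4*cos(m))*sin(m)/(cos(m) - cos(2*m))^2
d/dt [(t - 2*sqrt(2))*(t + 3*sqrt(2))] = 2*t + sqrt(2)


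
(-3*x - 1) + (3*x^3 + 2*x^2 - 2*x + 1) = 3*x^3 + 2*x^2 - 5*x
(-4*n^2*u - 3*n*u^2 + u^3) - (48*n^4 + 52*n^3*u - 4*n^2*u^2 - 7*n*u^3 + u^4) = -48*n^4 - 52*n^3*u + 4*n^2*u^2 - 4*n^2*u + 7*n*u^3 - 3*n*u^2 - u^4 + u^3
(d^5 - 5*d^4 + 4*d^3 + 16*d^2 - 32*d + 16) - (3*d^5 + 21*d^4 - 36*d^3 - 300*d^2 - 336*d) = -2*d^5 - 26*d^4 + 40*d^3 + 316*d^2 + 304*d + 16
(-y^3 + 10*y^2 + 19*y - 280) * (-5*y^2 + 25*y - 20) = 5*y^5 - 75*y^4 + 175*y^3 + 1675*y^2 - 7380*y + 5600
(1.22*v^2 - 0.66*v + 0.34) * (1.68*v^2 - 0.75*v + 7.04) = 2.0496*v^4 - 2.0238*v^3 + 9.655*v^2 - 4.9014*v + 2.3936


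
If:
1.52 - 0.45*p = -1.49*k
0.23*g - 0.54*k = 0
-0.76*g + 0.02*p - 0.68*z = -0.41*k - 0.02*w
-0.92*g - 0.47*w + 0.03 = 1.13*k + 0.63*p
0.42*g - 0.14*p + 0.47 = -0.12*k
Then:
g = 0.01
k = 0.00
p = 3.39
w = -4.52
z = -0.04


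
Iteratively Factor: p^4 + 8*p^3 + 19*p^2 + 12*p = (p)*(p^3 + 8*p^2 + 19*p + 12) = p*(p + 4)*(p^2 + 4*p + 3) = p*(p + 1)*(p + 4)*(p + 3)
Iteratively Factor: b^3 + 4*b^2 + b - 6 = (b + 2)*(b^2 + 2*b - 3) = (b + 2)*(b + 3)*(b - 1)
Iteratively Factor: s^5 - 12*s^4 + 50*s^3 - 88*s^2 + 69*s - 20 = (s - 1)*(s^4 - 11*s^3 + 39*s^2 - 49*s + 20) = (s - 5)*(s - 1)*(s^3 - 6*s^2 + 9*s - 4) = (s - 5)*(s - 1)^2*(s^2 - 5*s + 4) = (s - 5)*(s - 4)*(s - 1)^2*(s - 1)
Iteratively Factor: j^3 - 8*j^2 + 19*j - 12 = (j - 4)*(j^2 - 4*j + 3) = (j - 4)*(j - 3)*(j - 1)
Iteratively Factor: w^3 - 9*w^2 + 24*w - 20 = (w - 2)*(w^2 - 7*w + 10) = (w - 5)*(w - 2)*(w - 2)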